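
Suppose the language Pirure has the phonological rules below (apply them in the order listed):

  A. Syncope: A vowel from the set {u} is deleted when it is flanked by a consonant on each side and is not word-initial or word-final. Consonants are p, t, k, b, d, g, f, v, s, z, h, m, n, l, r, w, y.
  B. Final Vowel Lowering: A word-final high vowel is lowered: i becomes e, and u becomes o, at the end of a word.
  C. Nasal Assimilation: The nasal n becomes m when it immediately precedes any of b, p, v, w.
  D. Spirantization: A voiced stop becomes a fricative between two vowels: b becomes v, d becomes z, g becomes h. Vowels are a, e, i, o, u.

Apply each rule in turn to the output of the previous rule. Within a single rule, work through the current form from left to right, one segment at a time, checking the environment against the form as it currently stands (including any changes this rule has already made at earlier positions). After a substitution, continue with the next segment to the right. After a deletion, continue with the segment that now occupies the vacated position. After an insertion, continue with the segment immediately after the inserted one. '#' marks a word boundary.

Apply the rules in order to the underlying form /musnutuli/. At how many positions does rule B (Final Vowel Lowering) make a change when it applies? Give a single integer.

A Syncope: [musnutuli] → [msntli]
B Final Vowel Lowering: [msntli] → [msntle]
C Nasal Assimilation: no change — [msntle]
D Spirantization: no change — [msntle]
Rule B changed 1 position(s).

1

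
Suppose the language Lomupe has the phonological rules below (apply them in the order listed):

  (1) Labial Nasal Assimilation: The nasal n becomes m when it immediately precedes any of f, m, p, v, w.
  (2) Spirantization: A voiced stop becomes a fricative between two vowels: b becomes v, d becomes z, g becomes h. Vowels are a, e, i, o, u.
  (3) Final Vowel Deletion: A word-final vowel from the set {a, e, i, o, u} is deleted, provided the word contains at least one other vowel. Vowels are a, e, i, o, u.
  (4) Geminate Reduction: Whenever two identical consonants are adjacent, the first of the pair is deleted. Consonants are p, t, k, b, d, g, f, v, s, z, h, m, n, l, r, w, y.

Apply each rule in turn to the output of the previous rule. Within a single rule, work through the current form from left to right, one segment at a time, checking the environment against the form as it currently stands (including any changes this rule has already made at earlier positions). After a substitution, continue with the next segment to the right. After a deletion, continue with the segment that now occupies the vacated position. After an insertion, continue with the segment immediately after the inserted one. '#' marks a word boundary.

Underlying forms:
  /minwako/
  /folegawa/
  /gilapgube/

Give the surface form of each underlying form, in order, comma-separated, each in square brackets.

/minwako/:
  (1) Labial Nasal Assimilation: [minwako] → [mimwako]
  (2) Spirantization: no change — [mimwako]
  (3) Final Vowel Deletion: [mimwako] → [mimwak]
  (4) Geminate Reduction: no change — [mimwak]
/folegawa/:
  (1) Labial Nasal Assimilation: no change — [folegawa]
  (2) Spirantization: [folegawa] → [folehawa]
  (3) Final Vowel Deletion: [folehawa] → [folehaw]
  (4) Geminate Reduction: no change — [folehaw]
/gilapgube/:
  (1) Labial Nasal Assimilation: no change — [gilapgube]
  (2) Spirantization: [gilapgube] → [gilapguve]
  (3) Final Vowel Deletion: [gilapguve] → [gilapguv]
  (4) Geminate Reduction: no change — [gilapguv]

[mimwak], [folehaw], [gilapguv]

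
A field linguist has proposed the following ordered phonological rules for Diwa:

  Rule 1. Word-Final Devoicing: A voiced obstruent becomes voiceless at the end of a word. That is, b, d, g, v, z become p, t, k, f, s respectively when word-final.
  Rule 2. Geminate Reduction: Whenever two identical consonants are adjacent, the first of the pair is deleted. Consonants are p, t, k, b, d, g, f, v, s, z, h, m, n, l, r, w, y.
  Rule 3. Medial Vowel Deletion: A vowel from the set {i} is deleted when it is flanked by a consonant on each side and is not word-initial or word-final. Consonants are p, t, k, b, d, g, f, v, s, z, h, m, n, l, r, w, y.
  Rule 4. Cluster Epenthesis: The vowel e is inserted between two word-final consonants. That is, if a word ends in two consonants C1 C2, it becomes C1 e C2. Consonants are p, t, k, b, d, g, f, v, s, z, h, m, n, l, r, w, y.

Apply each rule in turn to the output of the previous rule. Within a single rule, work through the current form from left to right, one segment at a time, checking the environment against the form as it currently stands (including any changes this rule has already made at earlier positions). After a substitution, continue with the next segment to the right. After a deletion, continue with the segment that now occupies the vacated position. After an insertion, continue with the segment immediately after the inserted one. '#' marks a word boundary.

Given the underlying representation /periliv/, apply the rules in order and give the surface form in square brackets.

Rule 1 Word-Final Devoicing: [periliv] → [perilif]
Rule 2 Geminate Reduction: no change — [perilif]
Rule 3 Medial Vowel Deletion: [perilif] → [perlf]
Rule 4 Cluster Epenthesis: [perlf] → [perlef]

[perlef]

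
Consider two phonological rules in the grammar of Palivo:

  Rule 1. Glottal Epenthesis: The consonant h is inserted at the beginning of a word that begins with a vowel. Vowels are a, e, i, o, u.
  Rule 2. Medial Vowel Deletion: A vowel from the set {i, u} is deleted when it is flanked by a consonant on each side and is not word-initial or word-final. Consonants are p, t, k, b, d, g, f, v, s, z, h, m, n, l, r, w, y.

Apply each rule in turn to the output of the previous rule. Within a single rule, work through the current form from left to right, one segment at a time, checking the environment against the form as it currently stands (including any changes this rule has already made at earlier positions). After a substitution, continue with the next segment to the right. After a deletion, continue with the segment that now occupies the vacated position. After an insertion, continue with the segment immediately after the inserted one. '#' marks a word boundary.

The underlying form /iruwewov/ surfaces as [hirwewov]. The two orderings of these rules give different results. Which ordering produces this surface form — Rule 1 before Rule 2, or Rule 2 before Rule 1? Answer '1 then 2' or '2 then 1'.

Order 1 then 2:
  1 Glottal Epenthesis: [iruwewov] → [hiruwewov]
  2 Medial Vowel Deletion: [hiruwewov] → [hrwewov]
  result: [hrwewov]
Order 2 then 1:
  2 Medial Vowel Deletion: [iruwewov] → [irwewov]
  1 Glottal Epenthesis: [irwewov] → [hirwewov]
  result: [hirwewov]

2 then 1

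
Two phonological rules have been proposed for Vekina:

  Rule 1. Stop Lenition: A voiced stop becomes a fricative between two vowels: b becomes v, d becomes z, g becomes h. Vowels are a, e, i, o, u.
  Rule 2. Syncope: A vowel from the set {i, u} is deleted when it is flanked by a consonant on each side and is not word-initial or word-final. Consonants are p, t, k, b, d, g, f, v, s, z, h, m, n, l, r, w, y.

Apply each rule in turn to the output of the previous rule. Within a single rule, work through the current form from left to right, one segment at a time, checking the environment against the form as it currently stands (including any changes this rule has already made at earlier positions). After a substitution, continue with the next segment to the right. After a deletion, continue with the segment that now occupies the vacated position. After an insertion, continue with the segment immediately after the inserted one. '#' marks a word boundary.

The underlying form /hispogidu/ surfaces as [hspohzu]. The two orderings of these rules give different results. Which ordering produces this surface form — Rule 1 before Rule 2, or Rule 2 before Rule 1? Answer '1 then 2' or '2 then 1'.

Order 1 then 2:
  1 Stop Lenition: [hispogidu] → [hispohizu]
  2 Syncope: [hispohizu] → [hspohzu]
  result: [hspohzu]
Order 2 then 1:
  2 Syncope: [hispogidu] → [hspogdu]
  1 Stop Lenition: no change — [hspogdu]
  result: [hspogdu]

1 then 2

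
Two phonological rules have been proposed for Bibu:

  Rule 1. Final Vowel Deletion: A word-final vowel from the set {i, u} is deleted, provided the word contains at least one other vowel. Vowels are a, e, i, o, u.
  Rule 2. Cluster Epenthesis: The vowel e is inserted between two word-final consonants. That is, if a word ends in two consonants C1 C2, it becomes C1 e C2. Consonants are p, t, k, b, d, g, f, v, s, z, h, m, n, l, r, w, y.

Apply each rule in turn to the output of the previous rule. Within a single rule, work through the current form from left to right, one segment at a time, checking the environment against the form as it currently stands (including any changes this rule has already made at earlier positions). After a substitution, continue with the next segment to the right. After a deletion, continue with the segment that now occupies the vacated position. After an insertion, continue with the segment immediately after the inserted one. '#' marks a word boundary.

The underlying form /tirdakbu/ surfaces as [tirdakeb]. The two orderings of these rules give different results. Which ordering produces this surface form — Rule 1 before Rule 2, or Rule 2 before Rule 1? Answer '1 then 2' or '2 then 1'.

1 then 2

Order 1 then 2:
  1 Final Vowel Deletion: [tirdakbu] → [tirdakb]
  2 Cluster Epenthesis: [tirdakb] → [tirdakeb]
  result: [tirdakeb]
Order 2 then 1:
  2 Cluster Epenthesis: no change — [tirdakbu]
  1 Final Vowel Deletion: [tirdakbu] → [tirdakb]
  result: [tirdakb]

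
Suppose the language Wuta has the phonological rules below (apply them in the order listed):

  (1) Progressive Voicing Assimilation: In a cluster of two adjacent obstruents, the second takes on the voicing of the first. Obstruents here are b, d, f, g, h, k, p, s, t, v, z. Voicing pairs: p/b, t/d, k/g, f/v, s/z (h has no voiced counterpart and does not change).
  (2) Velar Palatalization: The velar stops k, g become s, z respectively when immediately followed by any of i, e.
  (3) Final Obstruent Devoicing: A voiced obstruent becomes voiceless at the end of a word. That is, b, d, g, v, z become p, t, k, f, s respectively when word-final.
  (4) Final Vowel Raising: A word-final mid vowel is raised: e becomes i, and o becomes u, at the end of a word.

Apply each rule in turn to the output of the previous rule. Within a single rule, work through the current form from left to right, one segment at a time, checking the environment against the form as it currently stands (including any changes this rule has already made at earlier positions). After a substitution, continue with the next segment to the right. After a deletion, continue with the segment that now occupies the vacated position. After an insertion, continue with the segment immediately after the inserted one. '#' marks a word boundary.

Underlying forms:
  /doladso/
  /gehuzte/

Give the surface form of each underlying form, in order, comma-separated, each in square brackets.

/doladso/:
  (1) Progressive Voicing Assimilation: [doladso] → [doladzo]
  (2) Velar Palatalization: no change — [doladzo]
  (3) Final Obstruent Devoicing: no change — [doladzo]
  (4) Final Vowel Raising: [doladzo] → [doladzu]
/gehuzte/:
  (1) Progressive Voicing Assimilation: [gehuzte] → [gehuzde]
  (2) Velar Palatalization: [gehuzde] → [zehuzde]
  (3) Final Obstruent Devoicing: no change — [zehuzde]
  (4) Final Vowel Raising: [zehuzde] → [zehuzdi]

[doladzu], [zehuzdi]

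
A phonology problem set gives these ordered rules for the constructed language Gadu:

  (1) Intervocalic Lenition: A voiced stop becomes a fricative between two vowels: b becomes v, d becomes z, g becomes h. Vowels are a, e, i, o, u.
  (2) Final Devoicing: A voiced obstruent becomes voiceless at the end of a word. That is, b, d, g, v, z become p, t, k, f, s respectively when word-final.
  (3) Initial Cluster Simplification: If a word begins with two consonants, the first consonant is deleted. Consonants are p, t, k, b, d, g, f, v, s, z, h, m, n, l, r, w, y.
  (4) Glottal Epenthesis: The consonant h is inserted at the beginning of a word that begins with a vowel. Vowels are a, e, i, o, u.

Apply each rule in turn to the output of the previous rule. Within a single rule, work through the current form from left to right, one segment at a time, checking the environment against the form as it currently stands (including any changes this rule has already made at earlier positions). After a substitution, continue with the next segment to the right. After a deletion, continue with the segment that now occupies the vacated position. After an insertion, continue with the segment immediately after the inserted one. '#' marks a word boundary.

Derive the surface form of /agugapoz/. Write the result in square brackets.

[hahuhapos]

(1) Intervocalic Lenition: [agugapoz] → [ahuhapoz]
(2) Final Devoicing: [ahuhapoz] → [ahuhapos]
(3) Initial Cluster Simplification: no change — [ahuhapos]
(4) Glottal Epenthesis: [ahuhapos] → [hahuhapos]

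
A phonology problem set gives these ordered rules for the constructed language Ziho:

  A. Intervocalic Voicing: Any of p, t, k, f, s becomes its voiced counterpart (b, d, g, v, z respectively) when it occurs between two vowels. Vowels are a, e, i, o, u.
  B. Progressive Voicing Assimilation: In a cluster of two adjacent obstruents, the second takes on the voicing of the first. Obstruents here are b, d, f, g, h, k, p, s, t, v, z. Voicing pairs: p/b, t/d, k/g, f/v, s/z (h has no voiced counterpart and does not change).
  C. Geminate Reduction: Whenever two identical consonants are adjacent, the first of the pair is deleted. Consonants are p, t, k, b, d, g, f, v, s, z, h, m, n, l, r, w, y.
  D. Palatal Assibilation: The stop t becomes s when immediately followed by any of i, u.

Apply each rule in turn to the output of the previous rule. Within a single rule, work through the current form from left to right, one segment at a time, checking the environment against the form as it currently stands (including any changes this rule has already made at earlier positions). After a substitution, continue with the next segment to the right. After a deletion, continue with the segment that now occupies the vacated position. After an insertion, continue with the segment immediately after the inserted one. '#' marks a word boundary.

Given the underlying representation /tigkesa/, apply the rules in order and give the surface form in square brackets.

[sigeza]

A Intervocalic Voicing: [tigkesa] → [tigkeza]
B Progressive Voicing Assimilation: [tigkeza] → [tiggeza]
C Geminate Reduction: [tiggeza] → [tigeza]
D Palatal Assibilation: [tigeza] → [sigeza]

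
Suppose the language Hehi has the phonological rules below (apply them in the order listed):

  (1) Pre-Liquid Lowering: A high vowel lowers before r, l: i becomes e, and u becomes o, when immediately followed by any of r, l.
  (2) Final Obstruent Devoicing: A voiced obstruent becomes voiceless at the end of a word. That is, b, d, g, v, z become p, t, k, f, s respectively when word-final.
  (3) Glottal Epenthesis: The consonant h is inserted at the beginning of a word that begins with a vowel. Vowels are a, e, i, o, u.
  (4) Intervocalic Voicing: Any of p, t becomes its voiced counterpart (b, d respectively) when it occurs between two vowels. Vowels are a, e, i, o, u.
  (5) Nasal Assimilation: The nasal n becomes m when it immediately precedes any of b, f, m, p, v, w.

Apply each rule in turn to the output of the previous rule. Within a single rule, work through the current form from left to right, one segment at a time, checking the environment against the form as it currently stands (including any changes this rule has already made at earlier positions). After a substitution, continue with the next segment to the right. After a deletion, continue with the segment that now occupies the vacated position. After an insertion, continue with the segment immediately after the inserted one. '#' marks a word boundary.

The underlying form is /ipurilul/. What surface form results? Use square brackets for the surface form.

(1) Pre-Liquid Lowering: [ipurilul] → [iporelol]
(2) Final Obstruent Devoicing: no change — [iporelol]
(3) Glottal Epenthesis: [iporelol] → [hiporelol]
(4) Intervocalic Voicing: [hiporelol] → [hiborelol]
(5) Nasal Assimilation: no change — [hiborelol]

[hiborelol]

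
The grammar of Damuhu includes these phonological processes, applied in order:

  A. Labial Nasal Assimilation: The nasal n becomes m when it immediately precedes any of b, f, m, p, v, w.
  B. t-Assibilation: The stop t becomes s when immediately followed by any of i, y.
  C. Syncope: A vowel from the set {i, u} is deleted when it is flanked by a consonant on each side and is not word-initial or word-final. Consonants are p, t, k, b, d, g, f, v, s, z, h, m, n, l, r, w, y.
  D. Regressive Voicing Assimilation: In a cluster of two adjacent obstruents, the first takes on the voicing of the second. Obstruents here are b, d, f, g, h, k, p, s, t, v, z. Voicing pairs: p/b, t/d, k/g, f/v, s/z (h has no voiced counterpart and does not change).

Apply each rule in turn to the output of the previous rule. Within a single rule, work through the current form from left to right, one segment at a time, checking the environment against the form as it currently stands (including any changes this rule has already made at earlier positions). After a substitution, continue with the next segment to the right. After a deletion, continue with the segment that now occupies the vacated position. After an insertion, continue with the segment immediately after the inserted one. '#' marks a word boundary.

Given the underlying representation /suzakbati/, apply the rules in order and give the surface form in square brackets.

A Labial Nasal Assimilation: no change — [suzakbati]
B t-Assibilation: [suzakbati] → [suzakbasi]
C Syncope: [suzakbasi] → [szakbasi]
D Regressive Voicing Assimilation: [szakbasi] → [zzagbasi]

[zzagbasi]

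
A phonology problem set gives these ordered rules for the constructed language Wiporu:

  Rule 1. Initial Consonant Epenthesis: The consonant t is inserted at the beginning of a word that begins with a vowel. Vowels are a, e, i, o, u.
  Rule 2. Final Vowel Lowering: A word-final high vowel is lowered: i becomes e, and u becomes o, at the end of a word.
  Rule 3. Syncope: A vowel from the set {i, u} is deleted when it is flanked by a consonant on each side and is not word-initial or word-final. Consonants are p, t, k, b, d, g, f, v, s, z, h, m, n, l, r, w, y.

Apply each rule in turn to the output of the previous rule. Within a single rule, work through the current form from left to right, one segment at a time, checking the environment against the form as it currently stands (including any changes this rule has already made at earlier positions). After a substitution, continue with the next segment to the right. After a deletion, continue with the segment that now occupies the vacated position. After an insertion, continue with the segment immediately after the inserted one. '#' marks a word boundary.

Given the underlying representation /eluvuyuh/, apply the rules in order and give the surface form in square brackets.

[telvyh]

Rule 1 Initial Consonant Epenthesis: [eluvuyuh] → [teluvuyuh]
Rule 2 Final Vowel Lowering: no change — [teluvuyuh]
Rule 3 Syncope: [teluvuyuh] → [telvyh]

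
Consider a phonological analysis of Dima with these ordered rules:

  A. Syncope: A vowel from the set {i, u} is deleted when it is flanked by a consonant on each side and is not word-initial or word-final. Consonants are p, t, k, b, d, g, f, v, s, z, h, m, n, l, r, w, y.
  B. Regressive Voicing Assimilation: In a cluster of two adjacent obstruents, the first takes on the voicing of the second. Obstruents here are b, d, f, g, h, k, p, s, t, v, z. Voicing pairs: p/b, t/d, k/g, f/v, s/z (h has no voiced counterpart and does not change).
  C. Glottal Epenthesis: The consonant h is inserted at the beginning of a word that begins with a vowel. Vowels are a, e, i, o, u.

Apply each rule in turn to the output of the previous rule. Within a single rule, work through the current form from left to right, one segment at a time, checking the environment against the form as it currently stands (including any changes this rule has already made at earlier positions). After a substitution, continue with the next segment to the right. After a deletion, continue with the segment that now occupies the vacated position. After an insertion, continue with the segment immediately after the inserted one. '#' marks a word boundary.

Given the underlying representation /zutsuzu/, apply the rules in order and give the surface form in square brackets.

A Syncope: [zutsuzu] → [ztszu]
B Regressive Voicing Assimilation: [ztszu] → [stzzu]
C Glottal Epenthesis: no change — [stzzu]

[stzzu]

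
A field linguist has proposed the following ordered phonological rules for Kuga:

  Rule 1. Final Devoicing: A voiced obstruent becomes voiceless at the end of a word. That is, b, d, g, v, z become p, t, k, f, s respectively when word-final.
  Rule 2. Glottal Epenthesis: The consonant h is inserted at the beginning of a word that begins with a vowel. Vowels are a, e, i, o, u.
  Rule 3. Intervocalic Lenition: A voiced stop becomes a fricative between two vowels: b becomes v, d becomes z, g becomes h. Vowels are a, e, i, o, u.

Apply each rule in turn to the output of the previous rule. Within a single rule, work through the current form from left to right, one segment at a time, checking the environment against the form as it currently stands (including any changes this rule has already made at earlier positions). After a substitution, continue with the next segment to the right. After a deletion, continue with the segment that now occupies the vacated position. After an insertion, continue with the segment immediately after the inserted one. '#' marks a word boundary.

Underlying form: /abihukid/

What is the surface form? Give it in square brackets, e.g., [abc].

[havihukit]

Rule 1 Final Devoicing: [abihukid] → [abihukit]
Rule 2 Glottal Epenthesis: [abihukit] → [habihukit]
Rule 3 Intervocalic Lenition: [habihukit] → [havihukit]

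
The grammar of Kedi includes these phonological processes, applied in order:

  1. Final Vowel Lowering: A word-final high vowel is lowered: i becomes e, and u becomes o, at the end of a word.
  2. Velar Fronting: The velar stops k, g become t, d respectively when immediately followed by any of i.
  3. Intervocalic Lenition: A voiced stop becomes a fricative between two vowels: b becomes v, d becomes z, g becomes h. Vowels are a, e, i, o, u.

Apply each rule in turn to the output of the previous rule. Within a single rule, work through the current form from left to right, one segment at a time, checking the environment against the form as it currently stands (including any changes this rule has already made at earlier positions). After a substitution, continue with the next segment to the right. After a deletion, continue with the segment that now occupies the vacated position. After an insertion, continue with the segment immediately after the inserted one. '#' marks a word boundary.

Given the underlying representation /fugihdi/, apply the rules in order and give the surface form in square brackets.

[fuzihde]

1 Final Vowel Lowering: [fugihdi] → [fugihde]
2 Velar Fronting: [fugihde] → [fudihde]
3 Intervocalic Lenition: [fudihde] → [fuzihde]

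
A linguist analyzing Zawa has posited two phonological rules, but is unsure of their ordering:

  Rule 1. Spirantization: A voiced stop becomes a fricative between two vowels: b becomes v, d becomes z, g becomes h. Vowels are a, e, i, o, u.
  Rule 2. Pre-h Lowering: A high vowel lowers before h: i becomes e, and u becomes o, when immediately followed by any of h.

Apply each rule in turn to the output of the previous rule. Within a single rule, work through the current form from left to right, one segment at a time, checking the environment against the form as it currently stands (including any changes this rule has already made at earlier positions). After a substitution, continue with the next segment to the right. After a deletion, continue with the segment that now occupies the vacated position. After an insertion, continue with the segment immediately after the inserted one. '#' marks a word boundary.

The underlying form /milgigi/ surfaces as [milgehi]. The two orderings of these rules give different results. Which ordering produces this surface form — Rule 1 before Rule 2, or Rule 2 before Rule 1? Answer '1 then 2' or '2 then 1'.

Order 1 then 2:
  1 Spirantization: [milgigi] → [milgihi]
  2 Pre-h Lowering: [milgihi] → [milgehi]
  result: [milgehi]
Order 2 then 1:
  2 Pre-h Lowering: no change — [milgigi]
  1 Spirantization: [milgigi] → [milgihi]
  result: [milgihi]

1 then 2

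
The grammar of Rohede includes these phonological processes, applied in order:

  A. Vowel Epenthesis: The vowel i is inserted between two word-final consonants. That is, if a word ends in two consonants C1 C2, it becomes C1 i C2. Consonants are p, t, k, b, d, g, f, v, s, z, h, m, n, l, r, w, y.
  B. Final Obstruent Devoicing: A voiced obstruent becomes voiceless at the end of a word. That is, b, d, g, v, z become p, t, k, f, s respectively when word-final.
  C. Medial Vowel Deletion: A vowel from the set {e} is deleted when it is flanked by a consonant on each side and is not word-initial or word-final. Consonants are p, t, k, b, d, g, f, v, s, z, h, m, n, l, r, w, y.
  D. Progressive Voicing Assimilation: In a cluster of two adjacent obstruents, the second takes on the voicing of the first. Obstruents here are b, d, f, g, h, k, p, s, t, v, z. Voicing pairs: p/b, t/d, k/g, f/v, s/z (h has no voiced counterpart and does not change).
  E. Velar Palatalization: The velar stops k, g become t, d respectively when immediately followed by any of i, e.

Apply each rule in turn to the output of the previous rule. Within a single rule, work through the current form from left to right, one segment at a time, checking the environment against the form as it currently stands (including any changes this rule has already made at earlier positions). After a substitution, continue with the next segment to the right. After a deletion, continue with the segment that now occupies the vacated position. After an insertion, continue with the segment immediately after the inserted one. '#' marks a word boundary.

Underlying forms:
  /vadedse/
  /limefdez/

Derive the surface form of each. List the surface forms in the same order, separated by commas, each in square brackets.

[vaddze], [limfts]

/vadedse/:
  A Vowel Epenthesis: no change — [vadedse]
  B Final Obstruent Devoicing: no change — [vadedse]
  C Medial Vowel Deletion: [vadedse] → [vaddse]
  D Progressive Voicing Assimilation: [vaddse] → [vaddze]
  E Velar Palatalization: no change — [vaddze]
/limefdez/:
  A Vowel Epenthesis: no change — [limefdez]
  B Final Obstruent Devoicing: [limefdez] → [limefdes]
  C Medial Vowel Deletion: [limefdes] → [limfds]
  D Progressive Voicing Assimilation: [limfds] → [limfts]
  E Velar Palatalization: no change — [limfts]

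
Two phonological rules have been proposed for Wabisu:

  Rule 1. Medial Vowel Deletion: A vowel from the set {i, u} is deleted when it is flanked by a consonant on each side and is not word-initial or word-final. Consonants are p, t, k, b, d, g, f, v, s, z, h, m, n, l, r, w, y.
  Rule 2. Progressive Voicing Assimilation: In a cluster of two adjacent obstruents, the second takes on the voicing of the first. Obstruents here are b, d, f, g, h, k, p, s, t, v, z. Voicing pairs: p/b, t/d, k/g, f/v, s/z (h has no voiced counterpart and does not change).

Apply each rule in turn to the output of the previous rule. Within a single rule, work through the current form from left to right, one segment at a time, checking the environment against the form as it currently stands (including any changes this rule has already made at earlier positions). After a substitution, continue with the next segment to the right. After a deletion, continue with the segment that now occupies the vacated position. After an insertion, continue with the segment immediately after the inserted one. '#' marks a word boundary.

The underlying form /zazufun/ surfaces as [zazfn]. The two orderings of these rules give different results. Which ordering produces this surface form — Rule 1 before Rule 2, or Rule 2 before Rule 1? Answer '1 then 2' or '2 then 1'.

Order 1 then 2:
  1 Medial Vowel Deletion: [zazufun] → [zazfn]
  2 Progressive Voicing Assimilation: [zazfn] → [zazvn]
  result: [zazvn]
Order 2 then 1:
  2 Progressive Voicing Assimilation: no change — [zazufun]
  1 Medial Vowel Deletion: [zazufun] → [zazfn]
  result: [zazfn]

2 then 1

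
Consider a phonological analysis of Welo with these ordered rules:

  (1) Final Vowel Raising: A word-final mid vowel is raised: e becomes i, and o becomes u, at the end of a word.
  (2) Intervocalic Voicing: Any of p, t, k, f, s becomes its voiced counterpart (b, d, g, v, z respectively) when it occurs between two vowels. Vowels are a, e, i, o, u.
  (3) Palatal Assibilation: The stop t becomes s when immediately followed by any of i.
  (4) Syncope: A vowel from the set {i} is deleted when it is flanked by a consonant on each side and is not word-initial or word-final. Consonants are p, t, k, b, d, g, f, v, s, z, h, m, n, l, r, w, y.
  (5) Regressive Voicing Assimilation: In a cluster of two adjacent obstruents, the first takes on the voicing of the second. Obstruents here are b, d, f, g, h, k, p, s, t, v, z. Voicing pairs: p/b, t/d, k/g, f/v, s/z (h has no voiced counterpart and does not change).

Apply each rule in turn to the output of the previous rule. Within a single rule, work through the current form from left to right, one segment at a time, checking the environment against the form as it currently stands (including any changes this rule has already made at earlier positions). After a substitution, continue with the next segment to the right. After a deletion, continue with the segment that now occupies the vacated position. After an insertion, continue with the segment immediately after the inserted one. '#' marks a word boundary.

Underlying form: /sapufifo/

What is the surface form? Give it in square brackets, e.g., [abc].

[sabuvvu]

(1) Final Vowel Raising: [sapufifo] → [sapufifu]
(2) Intervocalic Voicing: [sapufifu] → [sabuvivu]
(3) Palatal Assibilation: no change — [sabuvivu]
(4) Syncope: [sabuvivu] → [sabuvvu]
(5) Regressive Voicing Assimilation: no change — [sabuvvu]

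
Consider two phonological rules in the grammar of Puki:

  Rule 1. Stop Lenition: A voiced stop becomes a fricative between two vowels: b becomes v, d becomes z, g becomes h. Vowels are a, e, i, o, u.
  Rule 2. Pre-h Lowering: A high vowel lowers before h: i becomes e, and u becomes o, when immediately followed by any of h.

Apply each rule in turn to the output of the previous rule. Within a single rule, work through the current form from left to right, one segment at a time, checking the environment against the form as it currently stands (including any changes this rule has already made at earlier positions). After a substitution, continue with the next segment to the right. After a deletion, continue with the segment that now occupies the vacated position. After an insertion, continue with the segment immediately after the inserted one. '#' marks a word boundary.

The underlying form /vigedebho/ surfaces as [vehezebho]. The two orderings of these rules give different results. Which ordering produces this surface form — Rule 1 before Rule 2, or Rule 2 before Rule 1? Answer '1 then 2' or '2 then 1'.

1 then 2

Order 1 then 2:
  1 Stop Lenition: [vigedebho] → [vihezebho]
  2 Pre-h Lowering: [vihezebho] → [vehezebho]
  result: [vehezebho]
Order 2 then 1:
  2 Pre-h Lowering: no change — [vigedebho]
  1 Stop Lenition: [vigedebho] → [vihezebho]
  result: [vihezebho]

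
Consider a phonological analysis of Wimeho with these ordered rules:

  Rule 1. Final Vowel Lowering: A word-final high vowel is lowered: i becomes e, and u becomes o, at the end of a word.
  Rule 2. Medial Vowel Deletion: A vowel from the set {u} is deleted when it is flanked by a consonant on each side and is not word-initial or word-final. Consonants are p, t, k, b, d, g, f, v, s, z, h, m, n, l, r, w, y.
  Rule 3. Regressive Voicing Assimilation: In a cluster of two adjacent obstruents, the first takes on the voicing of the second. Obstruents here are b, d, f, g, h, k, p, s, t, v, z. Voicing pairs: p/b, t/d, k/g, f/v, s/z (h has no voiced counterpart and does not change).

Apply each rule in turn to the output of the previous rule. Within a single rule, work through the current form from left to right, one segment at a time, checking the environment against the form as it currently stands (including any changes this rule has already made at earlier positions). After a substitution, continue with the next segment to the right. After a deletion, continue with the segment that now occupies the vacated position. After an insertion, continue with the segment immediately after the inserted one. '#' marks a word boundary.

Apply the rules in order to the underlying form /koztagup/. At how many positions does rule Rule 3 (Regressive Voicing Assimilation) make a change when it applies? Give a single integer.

2

Rule 1 Final Vowel Lowering: no change — [koztagup]
Rule 2 Medial Vowel Deletion: [koztagup] → [koztagp]
Rule 3 Regressive Voicing Assimilation: [koztagp] → [kostakp]
Rule Rule 3 changed 2 position(s).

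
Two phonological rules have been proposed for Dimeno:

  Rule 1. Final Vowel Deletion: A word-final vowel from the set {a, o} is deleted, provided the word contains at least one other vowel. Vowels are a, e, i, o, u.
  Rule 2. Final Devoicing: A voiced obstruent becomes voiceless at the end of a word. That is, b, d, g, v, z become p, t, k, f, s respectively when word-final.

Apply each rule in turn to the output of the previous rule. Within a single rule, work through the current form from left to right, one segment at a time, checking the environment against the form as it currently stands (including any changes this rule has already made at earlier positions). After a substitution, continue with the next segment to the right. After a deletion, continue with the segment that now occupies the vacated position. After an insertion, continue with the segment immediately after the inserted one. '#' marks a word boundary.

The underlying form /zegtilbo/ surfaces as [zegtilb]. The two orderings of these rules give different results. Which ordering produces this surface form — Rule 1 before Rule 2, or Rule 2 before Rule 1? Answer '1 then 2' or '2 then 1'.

2 then 1

Order 1 then 2:
  1 Final Vowel Deletion: [zegtilbo] → [zegtilb]
  2 Final Devoicing: [zegtilb] → [zegtilp]
  result: [zegtilp]
Order 2 then 1:
  2 Final Devoicing: no change — [zegtilbo]
  1 Final Vowel Deletion: [zegtilbo] → [zegtilb]
  result: [zegtilb]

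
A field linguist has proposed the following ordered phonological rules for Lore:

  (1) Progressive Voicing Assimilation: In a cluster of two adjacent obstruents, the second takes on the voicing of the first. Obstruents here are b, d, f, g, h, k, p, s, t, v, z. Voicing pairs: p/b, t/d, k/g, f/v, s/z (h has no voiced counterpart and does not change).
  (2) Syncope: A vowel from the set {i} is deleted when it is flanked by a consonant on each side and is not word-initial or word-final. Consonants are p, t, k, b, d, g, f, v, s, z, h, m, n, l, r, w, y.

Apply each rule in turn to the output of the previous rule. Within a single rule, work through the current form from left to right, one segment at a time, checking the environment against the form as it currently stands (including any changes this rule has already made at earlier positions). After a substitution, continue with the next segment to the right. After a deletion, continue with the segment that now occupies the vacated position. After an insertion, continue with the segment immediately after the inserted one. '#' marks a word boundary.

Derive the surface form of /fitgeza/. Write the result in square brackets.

(1) Progressive Voicing Assimilation: [fitgeza] → [fitkeza]
(2) Syncope: [fitkeza] → [ftkeza]

[ftkeza]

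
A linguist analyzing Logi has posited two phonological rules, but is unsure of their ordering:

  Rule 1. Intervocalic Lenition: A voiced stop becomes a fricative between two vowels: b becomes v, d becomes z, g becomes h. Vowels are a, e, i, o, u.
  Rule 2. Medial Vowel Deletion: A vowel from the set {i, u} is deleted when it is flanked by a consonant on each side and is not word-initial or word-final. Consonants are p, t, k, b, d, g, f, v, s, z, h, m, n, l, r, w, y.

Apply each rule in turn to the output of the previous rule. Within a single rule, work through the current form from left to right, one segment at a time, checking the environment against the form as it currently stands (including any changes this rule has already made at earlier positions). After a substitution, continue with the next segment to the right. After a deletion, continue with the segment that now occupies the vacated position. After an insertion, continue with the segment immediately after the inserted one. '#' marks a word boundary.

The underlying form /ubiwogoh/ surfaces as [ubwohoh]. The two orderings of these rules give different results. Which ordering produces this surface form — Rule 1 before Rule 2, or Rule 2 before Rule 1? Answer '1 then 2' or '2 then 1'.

2 then 1

Order 1 then 2:
  1 Intervocalic Lenition: [ubiwogoh] → [uviwohoh]
  2 Medial Vowel Deletion: [uviwohoh] → [uvwohoh]
  result: [uvwohoh]
Order 2 then 1:
  2 Medial Vowel Deletion: [ubiwogoh] → [ubwogoh]
  1 Intervocalic Lenition: [ubwogoh] → [ubwohoh]
  result: [ubwohoh]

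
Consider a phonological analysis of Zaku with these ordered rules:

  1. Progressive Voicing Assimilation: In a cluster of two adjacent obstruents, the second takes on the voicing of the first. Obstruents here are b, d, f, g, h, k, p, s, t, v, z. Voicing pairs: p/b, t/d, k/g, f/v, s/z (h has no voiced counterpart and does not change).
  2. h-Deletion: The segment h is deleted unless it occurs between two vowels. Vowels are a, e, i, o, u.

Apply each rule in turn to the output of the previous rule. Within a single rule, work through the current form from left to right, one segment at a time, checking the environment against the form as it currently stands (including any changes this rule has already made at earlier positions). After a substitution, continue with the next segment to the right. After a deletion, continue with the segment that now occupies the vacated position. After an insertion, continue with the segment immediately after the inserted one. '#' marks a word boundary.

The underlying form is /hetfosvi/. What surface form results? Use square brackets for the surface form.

[etfosfi]

1 Progressive Voicing Assimilation: [hetfosvi] → [hetfosfi]
2 h-Deletion: [hetfosfi] → [etfosfi]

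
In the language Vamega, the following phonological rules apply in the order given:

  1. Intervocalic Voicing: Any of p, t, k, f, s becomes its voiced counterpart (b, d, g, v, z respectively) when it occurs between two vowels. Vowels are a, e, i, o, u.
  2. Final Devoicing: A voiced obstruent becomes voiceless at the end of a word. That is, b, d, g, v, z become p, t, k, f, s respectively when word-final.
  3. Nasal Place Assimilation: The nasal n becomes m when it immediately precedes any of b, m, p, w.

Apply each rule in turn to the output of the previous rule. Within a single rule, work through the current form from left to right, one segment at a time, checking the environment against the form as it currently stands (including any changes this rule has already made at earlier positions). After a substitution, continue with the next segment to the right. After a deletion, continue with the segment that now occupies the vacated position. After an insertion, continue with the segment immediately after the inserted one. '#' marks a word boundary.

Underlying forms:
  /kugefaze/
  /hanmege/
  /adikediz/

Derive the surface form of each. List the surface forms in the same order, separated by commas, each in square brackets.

[kugevaze], [hammege], [adigedis]

/kugefaze/:
  1 Intervocalic Voicing: [kugefaze] → [kugevaze]
  2 Final Devoicing: no change — [kugevaze]
  3 Nasal Place Assimilation: no change — [kugevaze]
/hanmege/:
  1 Intervocalic Voicing: no change — [hanmege]
  2 Final Devoicing: no change — [hanmege]
  3 Nasal Place Assimilation: [hanmege] → [hammege]
/adikediz/:
  1 Intervocalic Voicing: [adikediz] → [adigediz]
  2 Final Devoicing: [adigediz] → [adigedis]
  3 Nasal Place Assimilation: no change — [adigedis]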